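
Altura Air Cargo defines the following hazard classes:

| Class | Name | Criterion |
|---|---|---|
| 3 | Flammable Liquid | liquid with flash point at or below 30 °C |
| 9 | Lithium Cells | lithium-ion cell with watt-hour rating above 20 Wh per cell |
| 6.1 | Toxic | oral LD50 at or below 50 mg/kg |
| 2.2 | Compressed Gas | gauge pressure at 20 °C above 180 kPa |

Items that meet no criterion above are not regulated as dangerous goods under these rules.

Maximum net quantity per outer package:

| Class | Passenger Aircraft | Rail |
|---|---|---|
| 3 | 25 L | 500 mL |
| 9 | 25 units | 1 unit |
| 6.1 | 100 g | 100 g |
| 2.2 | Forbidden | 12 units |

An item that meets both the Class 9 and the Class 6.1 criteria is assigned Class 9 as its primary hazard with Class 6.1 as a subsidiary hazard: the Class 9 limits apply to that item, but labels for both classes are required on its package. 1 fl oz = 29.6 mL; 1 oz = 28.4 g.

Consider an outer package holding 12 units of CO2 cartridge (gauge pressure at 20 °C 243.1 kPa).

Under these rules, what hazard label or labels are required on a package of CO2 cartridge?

Class 2.2

The CO2 cartridge has gauge pressure at 20 °C 243.1 kPa, which is > 180 kPa, so it is Class 2.2 (Compressed Gas).
Only the Class 2.2 label is required.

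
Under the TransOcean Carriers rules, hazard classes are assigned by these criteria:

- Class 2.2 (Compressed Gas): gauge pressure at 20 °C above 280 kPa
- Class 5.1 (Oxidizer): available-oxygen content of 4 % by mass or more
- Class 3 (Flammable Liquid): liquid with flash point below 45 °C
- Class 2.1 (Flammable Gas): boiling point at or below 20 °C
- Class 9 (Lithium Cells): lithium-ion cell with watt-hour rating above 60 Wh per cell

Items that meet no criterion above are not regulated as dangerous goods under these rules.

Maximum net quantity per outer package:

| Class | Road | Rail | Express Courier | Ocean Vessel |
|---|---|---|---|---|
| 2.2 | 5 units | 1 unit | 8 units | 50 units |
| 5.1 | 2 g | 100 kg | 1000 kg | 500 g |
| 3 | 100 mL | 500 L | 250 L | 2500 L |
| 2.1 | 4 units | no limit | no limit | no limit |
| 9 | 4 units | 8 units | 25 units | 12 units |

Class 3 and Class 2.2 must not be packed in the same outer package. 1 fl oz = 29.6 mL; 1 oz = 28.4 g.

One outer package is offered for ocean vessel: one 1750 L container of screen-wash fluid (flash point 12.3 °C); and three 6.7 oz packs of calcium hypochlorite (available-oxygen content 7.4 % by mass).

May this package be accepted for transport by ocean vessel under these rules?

No

Screen-wash fluid: flash point 12.3 °C < 45 °C → Class 3 (Flammable Liquid).
Available-oxygen content 7.4 % by mass meets the Class 5.1 criterion (Oxidizer), so the calcium hypochlorite is Class 5.1.
Class 3 quantity: 1750 L.
That is within the Class 3 ocean vessel limit of 2500 L.
Class 5.1 quantity: three 6.7 oz packs = 570.84 g.
570.84 g > 500 g (ocean vessel limit, Class 5.1) — over the limit.
The segregation rule (Class 3 with Class 2.2) does not apply to Class 3 with Class 5.1.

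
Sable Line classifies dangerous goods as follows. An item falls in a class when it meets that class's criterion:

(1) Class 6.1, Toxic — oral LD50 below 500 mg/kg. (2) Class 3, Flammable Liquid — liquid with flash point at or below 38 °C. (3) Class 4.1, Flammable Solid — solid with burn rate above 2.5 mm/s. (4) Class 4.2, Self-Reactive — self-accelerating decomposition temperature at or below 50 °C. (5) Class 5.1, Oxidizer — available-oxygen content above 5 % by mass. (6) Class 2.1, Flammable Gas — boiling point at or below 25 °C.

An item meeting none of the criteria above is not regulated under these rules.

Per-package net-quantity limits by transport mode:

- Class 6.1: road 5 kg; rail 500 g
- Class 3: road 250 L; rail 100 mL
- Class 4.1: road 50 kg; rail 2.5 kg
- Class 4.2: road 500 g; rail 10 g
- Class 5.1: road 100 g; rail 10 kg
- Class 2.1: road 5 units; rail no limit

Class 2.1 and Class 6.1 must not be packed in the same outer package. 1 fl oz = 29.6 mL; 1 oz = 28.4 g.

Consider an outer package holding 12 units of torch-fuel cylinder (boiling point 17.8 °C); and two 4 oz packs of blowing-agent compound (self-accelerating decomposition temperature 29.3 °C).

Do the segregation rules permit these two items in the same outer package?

Torch-fuel cylinder: boiling point 17.8 °C ≤ 25 °C → Class 2.1 (Flammable Gas).
With self-accelerating decomposition temperature 29.3 °C (≤ 50 °C), the blowing-agent compound falls in Class 4.2.
No segregation rule bars Class 2.1 with Class 4.2.

Yes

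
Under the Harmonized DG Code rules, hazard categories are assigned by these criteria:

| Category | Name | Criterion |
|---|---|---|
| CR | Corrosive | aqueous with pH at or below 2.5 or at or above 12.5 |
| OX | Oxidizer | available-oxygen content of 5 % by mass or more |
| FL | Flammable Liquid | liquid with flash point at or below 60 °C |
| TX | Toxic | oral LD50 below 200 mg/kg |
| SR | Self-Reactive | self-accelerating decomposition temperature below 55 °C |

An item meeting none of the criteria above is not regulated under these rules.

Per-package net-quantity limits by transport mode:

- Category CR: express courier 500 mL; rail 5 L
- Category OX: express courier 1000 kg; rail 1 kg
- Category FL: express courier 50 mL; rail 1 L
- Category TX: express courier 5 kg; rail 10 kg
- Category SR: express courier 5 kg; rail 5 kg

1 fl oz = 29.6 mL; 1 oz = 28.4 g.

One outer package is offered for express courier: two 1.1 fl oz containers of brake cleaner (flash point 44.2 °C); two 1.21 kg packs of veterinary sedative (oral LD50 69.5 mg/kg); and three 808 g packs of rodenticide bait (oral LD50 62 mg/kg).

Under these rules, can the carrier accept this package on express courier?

Brake cleaner: flash point 44.2 °C ≤ 60 °C → Category FL (Flammable Liquid).
With oral LD50 69.5 mg/kg (< 200 mg/kg), the veterinary sedative falls in Category TX.
Oral LD50 62 mg/kg meets the Category TX criterion (Toxic), so the rodenticide bait is Category TX.
Category FL quantity: two 1.1 fl oz containers = 65.12 mL.
65.12 mL > 50 mL (express courier limit, Category FL) — over the limit.
Total Category TX: (two 1.21 kg packs = 2.42 kg) + (three 808 g packs = 2.424 kg) = 4.844 kg.
4.844 kg is within the express courier limit of 5 kg for Category TX.

No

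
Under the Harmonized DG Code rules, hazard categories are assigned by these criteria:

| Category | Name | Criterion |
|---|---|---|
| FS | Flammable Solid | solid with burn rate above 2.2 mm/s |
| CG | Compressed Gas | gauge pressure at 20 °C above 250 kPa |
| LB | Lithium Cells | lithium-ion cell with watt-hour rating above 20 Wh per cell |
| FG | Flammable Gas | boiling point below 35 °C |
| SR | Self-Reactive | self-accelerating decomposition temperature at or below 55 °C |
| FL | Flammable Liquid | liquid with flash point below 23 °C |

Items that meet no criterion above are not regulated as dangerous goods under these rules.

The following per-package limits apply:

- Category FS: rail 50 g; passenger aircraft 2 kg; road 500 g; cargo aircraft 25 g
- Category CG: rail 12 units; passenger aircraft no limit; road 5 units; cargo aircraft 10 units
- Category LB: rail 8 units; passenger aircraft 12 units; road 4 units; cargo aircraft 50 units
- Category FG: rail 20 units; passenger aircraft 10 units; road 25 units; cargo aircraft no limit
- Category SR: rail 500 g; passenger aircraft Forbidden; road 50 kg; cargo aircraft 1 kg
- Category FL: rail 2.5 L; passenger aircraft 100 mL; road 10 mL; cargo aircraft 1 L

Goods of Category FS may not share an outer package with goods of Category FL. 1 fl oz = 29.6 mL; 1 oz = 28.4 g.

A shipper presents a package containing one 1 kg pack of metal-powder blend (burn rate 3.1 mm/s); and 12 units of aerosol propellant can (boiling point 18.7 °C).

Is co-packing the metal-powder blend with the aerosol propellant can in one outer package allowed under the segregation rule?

Yes

Metal-powder blend: burn rate 3.1 mm/s > 2.2 mm/s → Category FS (Flammable Solid).
The aerosol propellant can has boiling point 18.7 °C, which is < 35 °C, so it is Category FG (Flammable Gas).
No segregation rule bars Category FS with Category FG.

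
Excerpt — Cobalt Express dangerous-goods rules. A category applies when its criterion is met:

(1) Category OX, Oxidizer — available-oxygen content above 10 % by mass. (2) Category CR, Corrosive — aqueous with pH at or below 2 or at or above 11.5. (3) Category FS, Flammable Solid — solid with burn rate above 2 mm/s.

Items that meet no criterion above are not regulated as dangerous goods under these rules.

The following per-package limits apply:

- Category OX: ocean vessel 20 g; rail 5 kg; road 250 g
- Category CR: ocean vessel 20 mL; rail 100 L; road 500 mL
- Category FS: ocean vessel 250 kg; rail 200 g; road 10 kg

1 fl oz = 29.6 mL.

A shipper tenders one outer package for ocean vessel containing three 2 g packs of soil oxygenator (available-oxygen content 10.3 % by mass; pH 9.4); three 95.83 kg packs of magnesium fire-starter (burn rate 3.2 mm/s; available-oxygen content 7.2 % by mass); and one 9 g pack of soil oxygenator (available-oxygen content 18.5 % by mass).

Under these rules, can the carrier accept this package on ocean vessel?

Available-oxygen content 10.3 % by mass meets the Category OX criterion (Oxidizer), so the soil oxygenator is Category OX.
Magnesium fire-starter: burn rate 3.2 mm/s > 2 mm/s → Category FS (Flammable Solid).
With available-oxygen content 18.5 % by mass (> 10 % by mass), the soil oxygenator falls in Category OX.
Category OX net quantity: (three 2 g packs = 6 g) + 9 g = 15 g.
15 g is within the ocean vessel limit of 20 g for Category OX.
Category FS quantity: three 95.83 kg packs = 287.49 kg.
287.49 kg exceeds the ocean vessel limit of 250 kg for Category FS.

No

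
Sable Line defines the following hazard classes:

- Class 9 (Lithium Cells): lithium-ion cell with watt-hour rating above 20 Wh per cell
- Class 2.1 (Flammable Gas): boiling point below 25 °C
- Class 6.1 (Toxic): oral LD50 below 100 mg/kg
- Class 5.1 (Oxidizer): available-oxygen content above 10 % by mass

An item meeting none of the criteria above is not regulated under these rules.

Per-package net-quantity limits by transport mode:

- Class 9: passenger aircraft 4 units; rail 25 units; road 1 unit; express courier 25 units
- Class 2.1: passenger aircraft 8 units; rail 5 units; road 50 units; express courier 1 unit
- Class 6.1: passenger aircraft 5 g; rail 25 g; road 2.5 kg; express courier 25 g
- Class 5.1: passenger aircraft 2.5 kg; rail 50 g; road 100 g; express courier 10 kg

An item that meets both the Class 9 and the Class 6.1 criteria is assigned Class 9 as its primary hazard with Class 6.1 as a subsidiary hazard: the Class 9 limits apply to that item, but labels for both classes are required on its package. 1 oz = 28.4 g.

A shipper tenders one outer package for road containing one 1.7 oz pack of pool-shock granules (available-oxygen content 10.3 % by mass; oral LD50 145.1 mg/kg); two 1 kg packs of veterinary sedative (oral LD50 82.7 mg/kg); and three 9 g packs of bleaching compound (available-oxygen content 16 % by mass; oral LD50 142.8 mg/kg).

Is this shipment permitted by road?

Yes

Pool-shock granules: available-oxygen content 10.3 % by mass > 10 % by mass → Class 5.1 (Oxidizer).
With oral LD50 82.7 mg/kg (< 100 mg/kg), the veterinary sedative falls in Class 6.1.
Bleaching compound: available-oxygen content 16 % by mass > 10 % by mass → Class 5.1 (Oxidizer).
Class 6.1 quantity: two 1 kg packs = 2 kg.
2 kg is within the road limit of 2.5 kg for Class 6.1.
Class 5.1 net quantity: (one 1.7 oz pack = 48.28 g) + (three 9 g packs = 27 g) = 75.28 g.
75.28 g is within the road limit of 100 g for Class 5.1.
Every hazard class is within its road limit and no segregation rule is violated.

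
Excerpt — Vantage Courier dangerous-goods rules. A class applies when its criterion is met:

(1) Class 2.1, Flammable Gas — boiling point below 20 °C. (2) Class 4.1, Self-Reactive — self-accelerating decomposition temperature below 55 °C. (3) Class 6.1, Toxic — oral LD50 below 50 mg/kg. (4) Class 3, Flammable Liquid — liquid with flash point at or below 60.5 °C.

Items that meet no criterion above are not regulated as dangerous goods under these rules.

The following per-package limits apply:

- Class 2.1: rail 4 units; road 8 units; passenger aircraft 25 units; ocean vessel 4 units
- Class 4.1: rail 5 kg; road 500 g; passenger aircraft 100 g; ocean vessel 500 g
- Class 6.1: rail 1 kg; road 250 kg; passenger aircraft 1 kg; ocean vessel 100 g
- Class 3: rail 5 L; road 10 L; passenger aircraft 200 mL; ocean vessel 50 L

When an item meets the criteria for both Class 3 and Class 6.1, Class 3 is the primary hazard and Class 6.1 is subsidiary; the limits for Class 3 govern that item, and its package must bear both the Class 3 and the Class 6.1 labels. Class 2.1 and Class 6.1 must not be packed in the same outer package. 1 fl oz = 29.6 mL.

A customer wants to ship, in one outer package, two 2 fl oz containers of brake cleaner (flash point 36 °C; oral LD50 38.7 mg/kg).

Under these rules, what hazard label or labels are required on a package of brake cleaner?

The brake cleaner has flash point 36 °C, which is ≤ 60.5 °C, so it is Class 3 (Flammable Liquid).
With oral LD50 38.7 mg/kg (< 50 mg/kg), the brake cleaner falls in Class 6.1.
By the precedence rule Class 3 is primary and Class 6.1 is subsidiary, and that rule requires both labels on the package.

Class 3 and 6.1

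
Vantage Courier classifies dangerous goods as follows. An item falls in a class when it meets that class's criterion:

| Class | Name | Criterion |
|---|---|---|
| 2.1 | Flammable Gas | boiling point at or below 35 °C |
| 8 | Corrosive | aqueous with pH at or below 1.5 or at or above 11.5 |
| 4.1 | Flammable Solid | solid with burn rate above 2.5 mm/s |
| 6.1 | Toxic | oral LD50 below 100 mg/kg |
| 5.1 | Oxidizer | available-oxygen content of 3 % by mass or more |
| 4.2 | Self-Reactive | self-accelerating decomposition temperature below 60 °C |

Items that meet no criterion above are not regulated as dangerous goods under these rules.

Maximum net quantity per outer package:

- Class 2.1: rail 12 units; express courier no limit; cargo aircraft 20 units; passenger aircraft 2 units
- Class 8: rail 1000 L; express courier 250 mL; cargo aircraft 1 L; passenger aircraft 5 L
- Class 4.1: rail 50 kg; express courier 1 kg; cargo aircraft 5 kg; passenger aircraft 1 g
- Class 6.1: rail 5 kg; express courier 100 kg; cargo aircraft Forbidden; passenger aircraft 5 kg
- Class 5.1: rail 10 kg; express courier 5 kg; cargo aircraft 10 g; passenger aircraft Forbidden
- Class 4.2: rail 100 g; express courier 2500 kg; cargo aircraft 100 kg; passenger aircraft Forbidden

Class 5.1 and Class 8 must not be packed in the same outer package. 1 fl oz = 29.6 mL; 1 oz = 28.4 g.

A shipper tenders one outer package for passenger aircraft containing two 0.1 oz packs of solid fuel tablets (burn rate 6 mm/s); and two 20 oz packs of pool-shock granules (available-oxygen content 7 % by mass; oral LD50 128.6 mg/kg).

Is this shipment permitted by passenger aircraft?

No

Solid fuel tablets: burn rate 6 mm/s > 2.5 mm/s → Class 4.1 (Flammable Solid).
With available-oxygen content 7 % by mass (≥ 3 % by mass), the pool-shock granules fall in Class 5.1.
Class 5.1 quantity: two 20 oz packs = 1.136 kg.
Class 5.1 is Forbidden by passenger aircraft.
Class 4.1 quantity: two 0.1 oz packs = 5.68 g.
That exceeds the Class 4.1 passenger aircraft limit of 1 g.
The segregation rule (Class 5.1 with Class 8) does not apply to Class 5.1 with Class 4.1.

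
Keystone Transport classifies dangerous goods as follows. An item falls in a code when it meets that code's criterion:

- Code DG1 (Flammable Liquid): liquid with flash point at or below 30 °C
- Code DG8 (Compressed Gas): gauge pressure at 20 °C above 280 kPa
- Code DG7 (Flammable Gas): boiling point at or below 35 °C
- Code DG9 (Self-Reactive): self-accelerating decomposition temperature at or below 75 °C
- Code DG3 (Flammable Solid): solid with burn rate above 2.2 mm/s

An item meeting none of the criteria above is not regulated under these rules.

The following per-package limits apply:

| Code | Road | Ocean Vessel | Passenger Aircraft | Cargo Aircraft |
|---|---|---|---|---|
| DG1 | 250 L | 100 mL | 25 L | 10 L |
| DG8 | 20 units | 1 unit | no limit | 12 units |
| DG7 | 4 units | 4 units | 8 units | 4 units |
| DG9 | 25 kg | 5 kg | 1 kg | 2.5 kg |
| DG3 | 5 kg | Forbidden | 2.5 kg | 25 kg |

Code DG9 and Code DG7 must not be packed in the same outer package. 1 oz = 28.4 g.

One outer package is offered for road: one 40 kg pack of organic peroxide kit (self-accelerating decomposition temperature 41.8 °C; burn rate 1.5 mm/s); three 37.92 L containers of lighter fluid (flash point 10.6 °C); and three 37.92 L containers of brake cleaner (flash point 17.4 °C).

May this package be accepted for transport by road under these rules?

Self-accelerating decomposition temperature 41.8 °C meets the Code DG9 criterion (Self-Reactive), so the organic peroxide kit is Code DG9.
With flash point 10.6 °C (≤ 30 °C), the lighter fluid falls in Code DG1.
With flash point 17.4 °C (≤ 30 °C), the brake cleaner falls in Code DG1.
Total Code DG1: (three 37.92 L containers = 113.76 L) + (three 37.92 L containers = 113.76 L) = 227.52 L.
That is within the Code DG1 road limit of 250 L.
Code DG9 quantity: 40 kg.
40 kg > 25 kg (road limit, Code DG9) — over the limit.
The segregation rule (Code DG9 with Code DG7) does not apply to Code DG1 with Code DG9.

No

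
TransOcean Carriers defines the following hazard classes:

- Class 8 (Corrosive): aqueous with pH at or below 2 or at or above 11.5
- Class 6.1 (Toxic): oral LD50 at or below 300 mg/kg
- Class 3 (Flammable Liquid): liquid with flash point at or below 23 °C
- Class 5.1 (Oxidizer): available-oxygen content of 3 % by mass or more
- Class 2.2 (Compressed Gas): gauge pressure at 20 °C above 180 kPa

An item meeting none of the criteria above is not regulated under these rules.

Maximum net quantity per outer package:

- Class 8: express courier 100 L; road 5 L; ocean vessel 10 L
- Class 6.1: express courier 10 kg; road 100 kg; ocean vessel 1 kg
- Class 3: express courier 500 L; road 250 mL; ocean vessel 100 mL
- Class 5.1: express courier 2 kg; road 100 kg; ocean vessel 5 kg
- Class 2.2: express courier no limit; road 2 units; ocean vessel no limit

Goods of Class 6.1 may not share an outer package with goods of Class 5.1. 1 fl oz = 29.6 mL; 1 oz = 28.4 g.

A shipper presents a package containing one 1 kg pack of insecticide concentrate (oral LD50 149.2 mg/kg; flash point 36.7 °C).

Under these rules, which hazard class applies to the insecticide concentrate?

The insecticide concentrate has oral LD50 149.2 mg/kg, which is ≤ 300 mg/kg, so it is Class 6.1 (Toxic).

Class 6.1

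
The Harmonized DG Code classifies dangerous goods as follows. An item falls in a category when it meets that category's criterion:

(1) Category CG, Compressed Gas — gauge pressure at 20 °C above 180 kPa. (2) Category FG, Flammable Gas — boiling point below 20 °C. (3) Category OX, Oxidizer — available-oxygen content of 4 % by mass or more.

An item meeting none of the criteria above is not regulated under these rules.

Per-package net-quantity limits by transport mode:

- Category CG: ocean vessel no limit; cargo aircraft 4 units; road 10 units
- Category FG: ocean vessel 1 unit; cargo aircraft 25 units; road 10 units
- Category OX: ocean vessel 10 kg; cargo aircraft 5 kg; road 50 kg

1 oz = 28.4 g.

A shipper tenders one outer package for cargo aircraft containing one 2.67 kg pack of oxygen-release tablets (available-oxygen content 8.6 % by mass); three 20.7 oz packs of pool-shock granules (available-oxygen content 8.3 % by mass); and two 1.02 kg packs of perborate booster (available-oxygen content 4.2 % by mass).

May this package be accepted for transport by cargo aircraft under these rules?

No

With available-oxygen content 8.6 % by mass (≥ 4 % by mass), the oxygen-release tablets fall in Category OX.
Available-oxygen content 8.3 % by mass meets the Category OX criterion (Oxidizer), so the pool-shock granules are Category OX.
With available-oxygen content 4.2 % by mass (≥ 4 % by mass), the perborate booster falls in Category OX.
Total Category OX: 2.67 kg + (three 20.7 oz packs = 1763.64 g) + (two 1.02 kg packs = 2.04 kg) = 6473.64 g.
6473.64 g > 5 kg (cargo aircraft limit, Category OX) — over the limit.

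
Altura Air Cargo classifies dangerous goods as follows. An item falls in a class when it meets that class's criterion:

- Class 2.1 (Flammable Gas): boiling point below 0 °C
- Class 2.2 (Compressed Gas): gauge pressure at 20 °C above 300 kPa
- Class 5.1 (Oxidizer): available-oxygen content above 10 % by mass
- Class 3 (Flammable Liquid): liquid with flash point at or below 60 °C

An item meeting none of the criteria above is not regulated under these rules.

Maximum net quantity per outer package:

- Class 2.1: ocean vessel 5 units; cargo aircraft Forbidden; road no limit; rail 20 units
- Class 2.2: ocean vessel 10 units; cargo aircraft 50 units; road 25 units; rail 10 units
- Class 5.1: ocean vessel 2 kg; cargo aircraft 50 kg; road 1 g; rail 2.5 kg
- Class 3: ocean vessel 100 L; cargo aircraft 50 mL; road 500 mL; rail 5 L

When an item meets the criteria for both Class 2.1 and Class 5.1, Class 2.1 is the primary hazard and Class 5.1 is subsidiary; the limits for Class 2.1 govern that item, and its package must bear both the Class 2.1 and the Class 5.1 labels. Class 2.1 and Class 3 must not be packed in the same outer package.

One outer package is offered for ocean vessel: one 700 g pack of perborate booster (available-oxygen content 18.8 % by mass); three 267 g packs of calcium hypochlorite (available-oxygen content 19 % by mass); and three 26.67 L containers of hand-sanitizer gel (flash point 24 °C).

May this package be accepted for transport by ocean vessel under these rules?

The perborate booster has available-oxygen content 18.8 % by mass, which is > 10 % by mass, so it is Class 5.1 (Oxidizer).
Available-oxygen content 19 % by mass meets the Class 5.1 criterion (Oxidizer), so the calcium hypochlorite is Class 5.1.
With flash point 24 °C (≤ 60 °C), the hand-sanitizer gel falls in Class 3.
Class 3 quantity: three 26.67 L containers = 80.01 L.
80.01 L ≤ 100 L (ocean vessel limit, Class 3) — within limit.
Total Class 5.1: 700 g + (three 267 g packs = 801 g) = 1.501 kg.
1.501 kg ≤ 2 kg (ocean vessel limit, Class 5.1) — within limit.
The segregation rule (Class 2.1 with Class 3) does not apply to Class 3 with Class 5.1.
Every hazard class is within its ocean vessel limit and no segregation rule is violated.

Yes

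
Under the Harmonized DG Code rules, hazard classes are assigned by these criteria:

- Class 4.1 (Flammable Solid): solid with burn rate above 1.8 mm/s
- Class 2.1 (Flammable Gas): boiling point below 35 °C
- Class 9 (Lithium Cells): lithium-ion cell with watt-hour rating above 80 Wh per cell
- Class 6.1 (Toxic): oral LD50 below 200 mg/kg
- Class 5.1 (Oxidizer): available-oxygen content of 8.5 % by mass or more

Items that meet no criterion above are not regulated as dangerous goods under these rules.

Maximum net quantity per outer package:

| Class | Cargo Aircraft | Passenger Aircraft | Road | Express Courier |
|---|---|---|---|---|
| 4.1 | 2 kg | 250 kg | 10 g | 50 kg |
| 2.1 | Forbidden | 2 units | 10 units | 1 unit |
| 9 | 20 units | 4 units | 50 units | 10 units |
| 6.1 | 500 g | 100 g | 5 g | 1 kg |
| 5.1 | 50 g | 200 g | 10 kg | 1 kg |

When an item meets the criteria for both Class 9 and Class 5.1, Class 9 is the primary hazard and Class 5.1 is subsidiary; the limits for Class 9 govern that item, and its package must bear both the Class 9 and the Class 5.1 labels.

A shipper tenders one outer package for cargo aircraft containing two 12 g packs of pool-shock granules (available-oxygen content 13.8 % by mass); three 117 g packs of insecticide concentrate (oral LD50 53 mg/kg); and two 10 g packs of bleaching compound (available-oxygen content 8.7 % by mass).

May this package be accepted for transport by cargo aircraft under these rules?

With available-oxygen content 13.8 % by mass (≥ 8.5 % by mass), the pool-shock granules fall in Class 5.1.
The insecticide concentrate has oral LD50 53 mg/kg, which is < 200 mg/kg, so it is Class 6.1 (Toxic).
With available-oxygen content 8.7 % by mass (≥ 8.5 % by mass), the bleaching compound falls in Class 5.1.
Total Class 5.1: (two 12 g packs = 24 g) + (two 10 g packs = 20 g) = 44 g.
44 g is within the cargo aircraft limit of 50 g for Class 5.1.
Class 6.1 quantity: three 117 g packs = 351 g.
351 g is within the cargo aircraft limit of 500 g for Class 6.1.
Every hazard class is within its cargo aircraft limit and no segregation rule is violated.

Yes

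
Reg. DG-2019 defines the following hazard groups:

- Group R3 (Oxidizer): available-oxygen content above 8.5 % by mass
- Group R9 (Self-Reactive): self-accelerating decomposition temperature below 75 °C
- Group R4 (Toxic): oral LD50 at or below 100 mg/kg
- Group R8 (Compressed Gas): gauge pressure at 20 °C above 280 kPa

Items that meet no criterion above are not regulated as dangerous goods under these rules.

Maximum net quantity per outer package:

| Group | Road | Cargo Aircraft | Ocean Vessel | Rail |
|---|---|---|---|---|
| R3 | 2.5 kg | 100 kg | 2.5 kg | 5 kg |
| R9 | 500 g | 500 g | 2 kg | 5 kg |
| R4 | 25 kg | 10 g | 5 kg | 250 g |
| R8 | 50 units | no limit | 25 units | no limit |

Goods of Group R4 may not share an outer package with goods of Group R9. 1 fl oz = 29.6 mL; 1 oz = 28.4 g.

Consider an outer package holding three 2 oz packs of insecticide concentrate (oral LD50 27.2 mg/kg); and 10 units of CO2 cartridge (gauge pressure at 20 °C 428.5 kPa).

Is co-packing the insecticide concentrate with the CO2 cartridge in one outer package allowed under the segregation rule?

Yes

The insecticide concentrate has oral LD50 27.2 mg/kg, which is ≤ 100 mg/kg, so it is Group R4 (Toxic).
Gauge pressure at 20 °C 428.5 kPa meets the Group R8 criterion (Compressed Gas), so the CO2 cartridge is Group R8.
No segregation rule bars Group R4 with Group R8.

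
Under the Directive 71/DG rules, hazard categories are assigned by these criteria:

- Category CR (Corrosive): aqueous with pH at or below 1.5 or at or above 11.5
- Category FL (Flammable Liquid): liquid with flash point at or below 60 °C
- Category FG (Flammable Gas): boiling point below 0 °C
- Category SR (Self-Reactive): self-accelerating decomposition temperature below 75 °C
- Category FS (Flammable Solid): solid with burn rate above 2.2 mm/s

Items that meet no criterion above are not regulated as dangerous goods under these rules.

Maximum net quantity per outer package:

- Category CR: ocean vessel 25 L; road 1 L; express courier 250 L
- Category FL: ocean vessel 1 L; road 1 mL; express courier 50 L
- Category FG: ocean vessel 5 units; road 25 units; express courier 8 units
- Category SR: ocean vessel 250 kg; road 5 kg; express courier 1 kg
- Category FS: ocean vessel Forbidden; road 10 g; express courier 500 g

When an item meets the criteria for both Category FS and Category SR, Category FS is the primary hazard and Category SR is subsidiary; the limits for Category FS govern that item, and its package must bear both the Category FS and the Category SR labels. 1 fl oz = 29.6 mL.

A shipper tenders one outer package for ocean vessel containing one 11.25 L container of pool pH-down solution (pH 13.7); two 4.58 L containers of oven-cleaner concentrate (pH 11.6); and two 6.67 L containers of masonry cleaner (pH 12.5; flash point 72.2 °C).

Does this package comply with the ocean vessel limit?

No

pH 13.7 meets the Category CR criterion (Corrosive), so the pool pH-down solution is Category CR.
The oven-cleaner concentrate has pH 11.6, which is ≥ 11.5, so it is Category CR (Corrosive).
Masonry cleaner: pH 12.5 ≥ 11.5 → Category CR (Corrosive).
Category CR net quantity: 11.25 L + (two 4.58 L containers = 9.16 L) + (two 6.67 L containers = 13.34 L) = 33.75 L.
33.75 L > 25 L (ocean vessel limit, Category CR) — over the limit.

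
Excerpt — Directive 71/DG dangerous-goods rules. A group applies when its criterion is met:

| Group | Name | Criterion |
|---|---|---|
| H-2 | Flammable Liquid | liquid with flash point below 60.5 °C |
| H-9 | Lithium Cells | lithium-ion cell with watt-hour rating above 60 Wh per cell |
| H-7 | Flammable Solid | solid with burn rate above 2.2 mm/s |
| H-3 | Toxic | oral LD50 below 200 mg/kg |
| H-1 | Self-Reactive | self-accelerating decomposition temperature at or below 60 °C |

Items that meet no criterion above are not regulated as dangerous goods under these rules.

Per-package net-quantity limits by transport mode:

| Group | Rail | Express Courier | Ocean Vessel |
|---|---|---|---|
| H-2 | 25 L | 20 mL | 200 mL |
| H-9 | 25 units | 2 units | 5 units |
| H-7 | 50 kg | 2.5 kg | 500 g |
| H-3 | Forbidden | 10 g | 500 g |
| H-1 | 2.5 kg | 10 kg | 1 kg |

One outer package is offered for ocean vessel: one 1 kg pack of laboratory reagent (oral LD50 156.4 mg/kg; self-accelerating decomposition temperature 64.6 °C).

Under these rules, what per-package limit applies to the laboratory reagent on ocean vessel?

500 g

The laboratory reagent has oral LD50 156.4 mg/kg, which is < 200 mg/kg, so it is Group H-3 (Toxic).
The ocean vessel limit for Group H-3 is 500 g.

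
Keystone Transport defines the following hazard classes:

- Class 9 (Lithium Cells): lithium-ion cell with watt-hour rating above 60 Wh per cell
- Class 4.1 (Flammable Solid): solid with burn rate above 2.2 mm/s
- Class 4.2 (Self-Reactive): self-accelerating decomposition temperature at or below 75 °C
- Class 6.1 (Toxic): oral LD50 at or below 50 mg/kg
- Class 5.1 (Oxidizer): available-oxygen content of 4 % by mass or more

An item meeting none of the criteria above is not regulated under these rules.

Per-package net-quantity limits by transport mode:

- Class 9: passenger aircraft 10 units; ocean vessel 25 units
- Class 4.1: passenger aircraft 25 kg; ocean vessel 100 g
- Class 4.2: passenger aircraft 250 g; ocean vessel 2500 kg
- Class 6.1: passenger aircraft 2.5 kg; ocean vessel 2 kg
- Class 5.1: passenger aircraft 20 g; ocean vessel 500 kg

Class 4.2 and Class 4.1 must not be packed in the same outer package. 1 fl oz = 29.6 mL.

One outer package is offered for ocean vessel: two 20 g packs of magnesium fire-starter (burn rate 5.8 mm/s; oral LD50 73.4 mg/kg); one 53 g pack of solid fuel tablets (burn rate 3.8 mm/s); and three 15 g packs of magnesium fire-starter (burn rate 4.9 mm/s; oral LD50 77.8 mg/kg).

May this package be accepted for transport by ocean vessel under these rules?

No

Burn rate 5.8 mm/s meets the Class 4.1 criterion (Flammable Solid), so the magnesium fire-starter is Class 4.1.
Burn rate 3.8 mm/s meets the Class 4.1 criterion (Flammable Solid), so the solid fuel tablets are Class 4.1.
The magnesium fire-starter has burn rate 4.9 mm/s, which is > 2.2 mm/s, so it is Class 4.1 (Flammable Solid).
Class 4.1 net quantity: (two 20 g packs = 40 g) + 53 g + (three 15 g packs = 45 g) = 138 g.
138 g > 100 g (ocean vessel limit, Class 4.1) — over the limit.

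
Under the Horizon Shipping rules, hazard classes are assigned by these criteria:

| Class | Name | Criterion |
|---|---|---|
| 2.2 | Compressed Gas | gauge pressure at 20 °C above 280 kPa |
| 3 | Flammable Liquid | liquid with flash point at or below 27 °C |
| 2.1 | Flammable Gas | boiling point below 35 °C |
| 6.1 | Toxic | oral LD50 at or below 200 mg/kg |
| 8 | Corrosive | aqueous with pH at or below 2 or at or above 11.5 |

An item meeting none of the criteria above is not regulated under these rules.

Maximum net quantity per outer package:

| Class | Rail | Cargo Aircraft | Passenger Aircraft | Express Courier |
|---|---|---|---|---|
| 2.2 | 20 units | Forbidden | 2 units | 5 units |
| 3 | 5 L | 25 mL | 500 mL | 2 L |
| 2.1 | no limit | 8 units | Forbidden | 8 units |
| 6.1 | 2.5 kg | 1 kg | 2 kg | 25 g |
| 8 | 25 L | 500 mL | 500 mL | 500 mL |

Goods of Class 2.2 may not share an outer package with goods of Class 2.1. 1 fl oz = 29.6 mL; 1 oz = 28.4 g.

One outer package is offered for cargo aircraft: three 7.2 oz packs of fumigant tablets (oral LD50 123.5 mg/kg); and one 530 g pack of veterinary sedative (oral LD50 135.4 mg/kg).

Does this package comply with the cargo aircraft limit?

No

With oral LD50 123.5 mg/kg (≤ 200 mg/kg), the fumigant tablets fall in Class 6.1.
Veterinary sedative: oral LD50 135.4 mg/kg ≤ 200 mg/kg → Class 6.1 (Toxic).
Total Class 6.1: (three 7.2 oz packs = 613.44 g) + 530 g = 1143.44 g.
1143.44 g exceeds the cargo aircraft limit of 1 kg for Class 6.1.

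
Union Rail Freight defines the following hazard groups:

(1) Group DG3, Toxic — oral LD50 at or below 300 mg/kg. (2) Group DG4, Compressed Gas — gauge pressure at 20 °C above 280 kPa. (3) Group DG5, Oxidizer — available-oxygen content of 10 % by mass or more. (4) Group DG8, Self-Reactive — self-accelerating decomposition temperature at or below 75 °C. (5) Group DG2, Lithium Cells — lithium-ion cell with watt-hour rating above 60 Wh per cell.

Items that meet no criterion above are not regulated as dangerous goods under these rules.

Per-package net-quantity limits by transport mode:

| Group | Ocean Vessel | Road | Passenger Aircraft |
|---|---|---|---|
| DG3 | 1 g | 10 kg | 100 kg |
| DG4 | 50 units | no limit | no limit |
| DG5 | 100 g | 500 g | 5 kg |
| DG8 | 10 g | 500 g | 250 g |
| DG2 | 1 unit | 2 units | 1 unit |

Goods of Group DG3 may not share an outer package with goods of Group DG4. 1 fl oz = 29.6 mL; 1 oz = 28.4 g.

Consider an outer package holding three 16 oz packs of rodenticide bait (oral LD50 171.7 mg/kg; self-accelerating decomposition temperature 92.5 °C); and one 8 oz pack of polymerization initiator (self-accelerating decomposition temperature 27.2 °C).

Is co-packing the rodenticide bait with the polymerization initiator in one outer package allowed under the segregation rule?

Yes

Oral LD50 171.7 mg/kg meets the Group DG3 criterion (Toxic), so the rodenticide bait is Group DG3.
Self-accelerating decomposition temperature 27.2 °C meets the Group DG8 criterion (Self-Reactive), so the polymerization initiator is Group DG8.
No segregation rule bars Group DG3 with Group DG8.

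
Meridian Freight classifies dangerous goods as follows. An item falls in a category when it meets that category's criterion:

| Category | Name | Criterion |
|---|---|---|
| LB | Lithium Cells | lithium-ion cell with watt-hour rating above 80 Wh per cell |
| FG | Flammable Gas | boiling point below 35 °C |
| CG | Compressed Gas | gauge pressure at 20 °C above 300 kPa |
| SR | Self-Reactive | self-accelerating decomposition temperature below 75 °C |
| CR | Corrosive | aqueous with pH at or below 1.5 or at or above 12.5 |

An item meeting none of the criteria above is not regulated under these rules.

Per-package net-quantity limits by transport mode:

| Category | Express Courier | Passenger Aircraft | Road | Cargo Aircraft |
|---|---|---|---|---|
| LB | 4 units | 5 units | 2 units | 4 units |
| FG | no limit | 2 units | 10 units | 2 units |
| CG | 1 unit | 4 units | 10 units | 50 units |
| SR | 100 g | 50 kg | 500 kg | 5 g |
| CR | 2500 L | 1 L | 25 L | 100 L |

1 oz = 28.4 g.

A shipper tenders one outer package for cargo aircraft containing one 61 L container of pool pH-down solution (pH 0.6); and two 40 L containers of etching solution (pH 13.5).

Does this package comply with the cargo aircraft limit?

Pool pH-down solution: pH 0.6 ≤ 1.5 → Category CR (Corrosive).
With pH 13.5 (≥ 12.5), the etching solution falls in Category CR.
Category CR net quantity: 61 L + (two 40 L containers = 80 L) = 141 L.
That exceeds the Category CR cargo aircraft limit of 100 L.

No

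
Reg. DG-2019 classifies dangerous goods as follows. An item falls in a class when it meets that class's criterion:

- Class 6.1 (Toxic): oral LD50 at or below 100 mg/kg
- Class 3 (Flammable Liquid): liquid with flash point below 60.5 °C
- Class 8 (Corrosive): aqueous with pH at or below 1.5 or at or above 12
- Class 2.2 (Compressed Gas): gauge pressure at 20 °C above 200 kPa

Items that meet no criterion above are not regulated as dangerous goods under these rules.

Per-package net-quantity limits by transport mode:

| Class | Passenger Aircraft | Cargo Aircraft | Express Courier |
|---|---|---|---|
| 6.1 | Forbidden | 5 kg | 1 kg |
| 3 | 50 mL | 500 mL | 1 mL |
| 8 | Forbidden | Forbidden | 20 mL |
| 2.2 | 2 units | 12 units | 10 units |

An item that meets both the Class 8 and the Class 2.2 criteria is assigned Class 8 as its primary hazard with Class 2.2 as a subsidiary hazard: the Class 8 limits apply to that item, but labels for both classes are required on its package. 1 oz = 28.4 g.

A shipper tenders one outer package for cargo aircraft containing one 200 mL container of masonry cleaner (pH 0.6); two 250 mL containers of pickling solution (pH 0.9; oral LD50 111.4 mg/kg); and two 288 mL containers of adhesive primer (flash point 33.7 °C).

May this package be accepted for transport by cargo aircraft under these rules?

Masonry cleaner: pH 0.6 ≤ 1.5 → Class 8 (Corrosive).
With pH 0.9 (≤ 1.5), the pickling solution falls in Class 8.
Adhesive primer: flash point 33.7 °C < 60.5 °C → Class 3 (Flammable Liquid).
Total Class 8: 200 mL + (two 250 mL containers = 500 mL) = 700 mL.
Class 8 is Forbidden by cargo aircraft.
Class 3 quantity: two 288 mL containers = 576 mL.
576 mL exceeds the cargo aircraft limit of 500 mL for Class 3.

No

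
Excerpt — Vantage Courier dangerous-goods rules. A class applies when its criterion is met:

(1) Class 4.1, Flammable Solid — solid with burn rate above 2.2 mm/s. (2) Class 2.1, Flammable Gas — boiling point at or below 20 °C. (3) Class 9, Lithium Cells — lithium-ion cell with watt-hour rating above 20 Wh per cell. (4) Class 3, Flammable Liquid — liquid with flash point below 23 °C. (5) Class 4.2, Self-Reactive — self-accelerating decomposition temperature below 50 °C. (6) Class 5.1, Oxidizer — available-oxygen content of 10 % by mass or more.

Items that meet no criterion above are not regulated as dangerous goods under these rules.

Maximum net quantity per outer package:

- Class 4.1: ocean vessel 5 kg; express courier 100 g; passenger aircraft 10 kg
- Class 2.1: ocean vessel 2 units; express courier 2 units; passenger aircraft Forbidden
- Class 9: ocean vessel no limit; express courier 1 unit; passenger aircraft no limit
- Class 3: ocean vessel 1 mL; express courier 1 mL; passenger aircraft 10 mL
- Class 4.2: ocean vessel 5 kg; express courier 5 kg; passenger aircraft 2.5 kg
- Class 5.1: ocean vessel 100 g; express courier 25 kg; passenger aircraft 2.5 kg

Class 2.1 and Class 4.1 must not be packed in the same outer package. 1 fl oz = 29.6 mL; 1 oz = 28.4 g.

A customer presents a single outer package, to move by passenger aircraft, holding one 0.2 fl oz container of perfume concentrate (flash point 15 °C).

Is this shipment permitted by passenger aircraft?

Yes

Flash point 15 °C meets the Class 3 criterion (Flammable Liquid), so the perfume concentrate is Class 3.
Class 3 quantity: one 0.2 fl oz container = 5.92 mL.
5.92 mL is within the passenger aircraft limit of 10 mL for Class 3.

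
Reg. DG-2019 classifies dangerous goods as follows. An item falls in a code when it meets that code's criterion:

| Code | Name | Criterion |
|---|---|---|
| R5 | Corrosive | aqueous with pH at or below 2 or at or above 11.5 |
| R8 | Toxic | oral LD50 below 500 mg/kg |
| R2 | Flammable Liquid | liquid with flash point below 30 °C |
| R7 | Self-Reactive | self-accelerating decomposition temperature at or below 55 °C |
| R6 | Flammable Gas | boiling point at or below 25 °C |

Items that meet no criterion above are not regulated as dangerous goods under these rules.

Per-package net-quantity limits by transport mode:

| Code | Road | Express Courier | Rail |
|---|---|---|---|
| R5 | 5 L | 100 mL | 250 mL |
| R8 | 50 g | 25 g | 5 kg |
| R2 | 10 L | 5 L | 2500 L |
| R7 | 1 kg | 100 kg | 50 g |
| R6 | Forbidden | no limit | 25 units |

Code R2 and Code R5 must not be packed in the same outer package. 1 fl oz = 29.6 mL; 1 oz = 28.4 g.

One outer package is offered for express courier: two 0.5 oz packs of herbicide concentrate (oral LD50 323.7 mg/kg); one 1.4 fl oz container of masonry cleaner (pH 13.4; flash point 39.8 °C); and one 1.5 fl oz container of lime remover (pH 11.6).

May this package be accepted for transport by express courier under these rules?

Oral LD50 323.7 mg/kg meets the Code R8 criterion (Toxic), so the herbicide concentrate is Code R8.
pH 13.4 meets the Code R5 criterion (Corrosive), so the masonry cleaner is Code R5.
With pH 11.6 (≥ 11.5), the lime remover falls in Code R5.
Total Code R5: (one 1.4 fl oz container = 41.44 mL) + (one 1.5 fl oz container = 44.4 mL) = 85.84 mL.
That is within the Code R5 express courier limit of 100 mL.
Code R8 quantity: two 0.5 oz packs = 28.4 g.
28.4 g > 25 g (express courier limit, Code R8) — over the limit.
The segregation rule (Code R2 with Code R5) does not apply to Code R5 with Code R8.

No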